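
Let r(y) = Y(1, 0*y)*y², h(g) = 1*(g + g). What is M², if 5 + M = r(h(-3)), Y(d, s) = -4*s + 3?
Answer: 10609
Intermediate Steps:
Y(d, s) = 3 - 4*s
h(g) = 2*g (h(g) = 1*(2*g) = 2*g)
r(y) = 3*y² (r(y) = (3 - 0*y)*y² = (3 - 4*0)*y² = (3 + 0)*y² = 3*y²)
M = 103 (M = -5 + 3*(2*(-3))² = -5 + 3*(-6)² = -5 + 3*36 = -5 + 108 = 103)
M² = 103² = 10609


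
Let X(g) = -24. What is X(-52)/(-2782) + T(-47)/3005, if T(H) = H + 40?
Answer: 26323/4179955 ≈ 0.0062974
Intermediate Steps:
T(H) = 40 + H
X(-52)/(-2782) + T(-47)/3005 = -24/(-2782) + (40 - 47)/3005 = -24*(-1/2782) - 7*1/3005 = 12/1391 - 7/3005 = 26323/4179955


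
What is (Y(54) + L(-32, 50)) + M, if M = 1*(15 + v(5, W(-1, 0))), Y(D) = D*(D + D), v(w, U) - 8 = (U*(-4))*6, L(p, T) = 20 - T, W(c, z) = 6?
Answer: 5681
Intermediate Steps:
v(w, U) = 8 - 24*U (v(w, U) = 8 + (U*(-4))*6 = 8 - 4*U*6 = 8 - 24*U)
Y(D) = 2*D² (Y(D) = D*(2*D) = 2*D²)
M = -121 (M = 1*(15 + (8 - 24*6)) = 1*(15 + (8 - 144)) = 1*(15 - 136) = 1*(-121) = -121)
(Y(54) + L(-32, 50)) + M = (2*54² + (20 - 1*50)) - 121 = (2*2916 + (20 - 50)) - 121 = (5832 - 30) - 121 = 5802 - 121 = 5681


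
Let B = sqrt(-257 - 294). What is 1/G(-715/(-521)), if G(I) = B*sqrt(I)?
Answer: -I*sqrt(205255765)/393965 ≈ -0.036366*I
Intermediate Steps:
B = I*sqrt(551) (B = sqrt(-551) = I*sqrt(551) ≈ 23.473*I)
G(I) = I*sqrt(551)*sqrt(I) (G(I) = (I*sqrt(551))*sqrt(I) = I*sqrt(551)*sqrt(I))
1/G(-715/(-521)) = 1/(I*sqrt(551)*sqrt(-715/(-521))) = 1/(I*sqrt(551)*sqrt(-715*(-1/521))) = 1/(I*sqrt(551)*sqrt(715/521)) = 1/(I*sqrt(551)*(sqrt(372515)/521)) = 1/(I*sqrt(205255765)/521) = -I*sqrt(205255765)/393965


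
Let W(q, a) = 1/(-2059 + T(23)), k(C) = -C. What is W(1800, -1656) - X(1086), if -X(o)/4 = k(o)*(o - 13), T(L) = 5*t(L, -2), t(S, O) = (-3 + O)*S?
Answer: -12277369009/2634 ≈ -4.6611e+6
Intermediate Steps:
t(S, O) = S*(-3 + O)
T(L) = -25*L (T(L) = 5*(L*(-3 - 2)) = 5*(L*(-5)) = 5*(-5*L) = -25*L)
W(q, a) = -1/2634 (W(q, a) = 1/(-2059 - 25*23) = 1/(-2059 - 575) = 1/(-2634) = -1/2634)
X(o) = 4*o*(-13 + o) (X(o) = -4*(-o)*(o - 13) = -4*(-o)*(-13 + o) = -(-4)*o*(-13 + o) = 4*o*(-13 + o))
W(1800, -1656) - X(1086) = -1/2634 - 4*1086*(-13 + 1086) = -1/2634 - 4*1086*1073 = -1/2634 - 1*4661112 = -1/2634 - 4661112 = -12277369009/2634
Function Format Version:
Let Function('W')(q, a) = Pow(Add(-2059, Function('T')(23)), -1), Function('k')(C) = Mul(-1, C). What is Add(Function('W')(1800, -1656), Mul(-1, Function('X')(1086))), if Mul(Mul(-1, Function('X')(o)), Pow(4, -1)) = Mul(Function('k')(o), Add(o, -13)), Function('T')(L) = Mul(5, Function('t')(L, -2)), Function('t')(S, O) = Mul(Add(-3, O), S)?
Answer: Rational(-12277369009, 2634) ≈ -4.6611e+6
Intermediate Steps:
Function('t')(S, O) = Mul(S, Add(-3, O))
Function('T')(L) = Mul(-25, L) (Function('T')(L) = Mul(5, Mul(L, Add(-3, -2))) = Mul(5, Mul(L, -5)) = Mul(5, Mul(-5, L)) = Mul(-25, L))
Function('W')(q, a) = Rational(-1, 2634) (Function('W')(q, a) = Pow(Add(-2059, Mul(-25, 23)), -1) = Pow(Add(-2059, -575), -1) = Pow(-2634, -1) = Rational(-1, 2634))
Function('X')(o) = Mul(4, o, Add(-13, o)) (Function('X')(o) = Mul(-4, Mul(Mul(-1, o), Add(o, -13))) = Mul(-4, Mul(Mul(-1, o), Add(-13, o))) = Mul(-4, Mul(-1, o, Add(-13, o))) = Mul(4, o, Add(-13, o)))
Add(Function('W')(1800, -1656), Mul(-1, Function('X')(1086))) = Add(Rational(-1, 2634), Mul(-1, Mul(4, 1086, Add(-13, 1086)))) = Add(Rational(-1, 2634), Mul(-1, Mul(4, 1086, 1073))) = Add(Rational(-1, 2634), Mul(-1, 4661112)) = Add(Rational(-1, 2634), -4661112) = Rational(-12277369009, 2634)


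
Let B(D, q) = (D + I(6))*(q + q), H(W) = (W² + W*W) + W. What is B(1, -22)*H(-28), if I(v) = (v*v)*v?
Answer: -14703920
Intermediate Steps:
H(W) = W + 2*W² (H(W) = (W² + W²) + W = 2*W² + W = W + 2*W²)
I(v) = v³ (I(v) = v²*v = v³)
B(D, q) = 2*q*(216 + D) (B(D, q) = (D + 6³)*(q + q) = (D + 216)*(2*q) = (216 + D)*(2*q) = 2*q*(216 + D))
B(1, -22)*H(-28) = (2*(-22)*(216 + 1))*(-28*(1 + 2*(-28))) = (2*(-22)*217)*(-28*(1 - 56)) = -(-267344)*(-55) = -9548*1540 = -14703920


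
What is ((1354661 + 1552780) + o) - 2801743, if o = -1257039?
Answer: -1151341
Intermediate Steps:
((1354661 + 1552780) + o) - 2801743 = ((1354661 + 1552780) - 1257039) - 2801743 = (2907441 - 1257039) - 2801743 = 1650402 - 2801743 = -1151341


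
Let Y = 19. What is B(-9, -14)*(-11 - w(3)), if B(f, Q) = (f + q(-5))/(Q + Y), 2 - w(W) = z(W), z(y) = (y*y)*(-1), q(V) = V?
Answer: 308/5 ≈ 61.600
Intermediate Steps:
z(y) = -y**2 (z(y) = y**2*(-1) = -y**2)
w(W) = 2 + W**2 (w(W) = 2 - (-1)*W**2 = 2 + W**2)
B(f, Q) = (-5 + f)/(19 + Q) (B(f, Q) = (f - 5)/(Q + 19) = (-5 + f)/(19 + Q))
B(-9, -14)*(-11 - w(3)) = ((-5 - 9)/(19 - 14))*(-11 - (2 + 3**2)) = (-14/5)*(-11 - (2 + 9)) = ((1/5)*(-14))*(-11 - 1*11) = -14*(-11 - 11)/5 = -14/5*(-22) = 308/5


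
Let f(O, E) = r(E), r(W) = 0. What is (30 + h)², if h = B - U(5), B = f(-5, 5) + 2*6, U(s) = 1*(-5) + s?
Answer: 1764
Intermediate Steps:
U(s) = -5 + s
f(O, E) = 0
B = 12 (B = 0 + 2*6 = 0 + 12 = 12)
h = 12 (h = 12 - (-5 + 5) = 12 - 1*0 = 12 + 0 = 12)
(30 + h)² = (30 + 12)² = 42² = 1764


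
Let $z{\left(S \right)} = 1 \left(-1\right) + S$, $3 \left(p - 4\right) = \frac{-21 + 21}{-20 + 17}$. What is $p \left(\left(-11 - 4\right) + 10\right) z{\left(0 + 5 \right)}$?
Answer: $-80$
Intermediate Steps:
$p = 4$ ($p = 4 + \frac{\left(-21 + 21\right) \frac{1}{-20 + 17}}{3} = 4 + \frac{0 \frac{1}{-3}}{3} = 4 + \frac{0 \left(- \frac{1}{3}\right)}{3} = 4 + \frac{1}{3} \cdot 0 = 4 + 0 = 4$)
$z{\left(S \right)} = -1 + S$
$p \left(\left(-11 - 4\right) + 10\right) z{\left(0 + 5 \right)} = 4 \left(\left(-11 - 4\right) + 10\right) \left(-1 + \left(0 + 5\right)\right) = 4 \left(-15 + 10\right) \left(-1 + 5\right) = 4 \left(-5\right) 4 = \left(-20\right) 4 = -80$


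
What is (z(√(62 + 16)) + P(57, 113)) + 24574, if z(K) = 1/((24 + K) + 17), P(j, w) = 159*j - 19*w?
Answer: 50478511/1603 - √78/1603 ≈ 31490.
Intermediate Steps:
P(j, w) = -19*w + 159*j
z(K) = 1/(41 + K)
(z(√(62 + 16)) + P(57, 113)) + 24574 = (1/(41 + √(62 + 16)) + (-19*113 + 159*57)) + 24574 = (1/(41 + √78) + (-2147 + 9063)) + 24574 = (1/(41 + √78) + 6916) + 24574 = (6916 + 1/(41 + √78)) + 24574 = 31490 + 1/(41 + √78)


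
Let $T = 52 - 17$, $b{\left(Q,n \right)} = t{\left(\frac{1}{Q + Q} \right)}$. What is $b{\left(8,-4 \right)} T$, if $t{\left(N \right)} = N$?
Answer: $\frac{35}{16} \approx 2.1875$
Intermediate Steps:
$b{\left(Q,n \right)} = \frac{1}{2 Q}$ ($b{\left(Q,n \right)} = \frac{1}{Q + Q} = \frac{1}{2 Q}$)
$T = 35$ ($T = 52 - 17 = 35$)
$b{\left(8,-4 \right)} T = \frac{1}{2 \cdot 8} \cdot 35 = \frac{1}{2} \cdot \frac{1}{8} \cdot 35 = \frac{1}{16} \cdot 35 = \frac{35}{16}$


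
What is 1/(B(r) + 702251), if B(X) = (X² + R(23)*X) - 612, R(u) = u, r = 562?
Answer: 1/1030409 ≈ 9.7049e-7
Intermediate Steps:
B(X) = -612 + X² + 23*X (B(X) = (X² + 23*X) - 612 = -612 + X² + 23*X)
1/(B(r) + 702251) = 1/((-612 + 562² + 23*562) + 702251) = 1/((-612 + 315844 + 12926) + 702251) = 1/(328158 + 702251) = 1/1030409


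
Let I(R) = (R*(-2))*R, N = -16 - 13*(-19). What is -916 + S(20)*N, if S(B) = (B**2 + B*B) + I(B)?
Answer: -916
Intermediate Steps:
N = 231 (N = -16 + 247 = 231)
I(R) = -2*R**2 (I(R) = (-2*R)*R = -2*R**2)
S(B) = 0 (S(B) = (B**2 + B*B) - 2*B**2 = (B**2 + B**2) - 2*B**2 = 2*B**2 - 2*B**2 = 0)
-916 + S(20)*N = -916 + 0*231 = -916 + 0 = -916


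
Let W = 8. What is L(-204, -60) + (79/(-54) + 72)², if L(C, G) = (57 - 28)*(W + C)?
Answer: -2066063/2916 ≈ -708.53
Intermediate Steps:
L(C, G) = 232 + 29*C (L(C, G) = (57 - 28)*(8 + C) = 29*(8 + C) = 232 + 29*C)
L(-204, -60) + (79/(-54) + 72)² = (232 + 29*(-204)) + (79/(-54) + 72)² = (232 - 5916) + (79*(-1/54) + 72)² = -5684 + (-79/54 + 72)² = -5684 + (3809/54)² = -5684 + 14508481/2916 = -2066063/2916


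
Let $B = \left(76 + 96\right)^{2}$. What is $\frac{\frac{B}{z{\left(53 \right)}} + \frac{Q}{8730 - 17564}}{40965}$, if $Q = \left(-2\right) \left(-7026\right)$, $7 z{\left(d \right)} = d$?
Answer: $\frac{914335318}{9589947465} \approx 0.095343$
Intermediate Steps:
$z{\left(d \right)} = \frac{d}{7}$
$Q = 14052$
$B = 29584$ ($B = 172^{2} = 29584$)
$\frac{\frac{B}{z{\left(53 \right)}} + \frac{Q}{8730 - 17564}}{40965} = \frac{\frac{29584}{\frac{1}{7} \cdot 53} + \frac{14052}{8730 - 17564}}{40965} = \left(\frac{29584}{\frac{53}{7}} + \frac{14052}{-8834}\right) \frac{1}{40965} = \left(29584 \cdot \frac{7}{53} + 14052 \left(- \frac{1}{8834}\right)\right) \frac{1}{40965} = \left(\frac{207088}{53} - \frac{7026}{4417}\right) \frac{1}{40965} = \frac{914335318}{234101} \cdot \frac{1}{40965} = \frac{914335318}{9589947465}$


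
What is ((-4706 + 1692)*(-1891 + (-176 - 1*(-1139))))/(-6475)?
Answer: -2796992/6475 ≈ -431.97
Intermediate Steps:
((-4706 + 1692)*(-1891 + (-176 - 1*(-1139))))/(-6475) = -3014*(-1891 + (-176 + 1139))*(-1/6475) = -3014*(-1891 + 963)*(-1/6475) = -3014*(-928)*(-1/6475) = 2796992*(-1/6475) = -2796992/6475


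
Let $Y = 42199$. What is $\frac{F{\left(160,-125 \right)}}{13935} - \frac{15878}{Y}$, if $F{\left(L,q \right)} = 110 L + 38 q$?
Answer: $\frac{64199444}{117608613} \approx 0.54587$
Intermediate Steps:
$F{\left(L,q \right)} = 38 q + 110 L$
$\frac{F{\left(160,-125 \right)}}{13935} - \frac{15878}{Y} = \frac{38 \left(-125\right) + 110 \cdot 160}{13935} - \frac{15878}{42199} = \left(-4750 + 17600\right) \frac{1}{13935} - \frac{15878}{42199} = 12850 \cdot \frac{1}{13935} - \frac{15878}{42199} = \frac{2570}{2787} - \frac{15878}{42199} = \frac{64199444}{117608613}$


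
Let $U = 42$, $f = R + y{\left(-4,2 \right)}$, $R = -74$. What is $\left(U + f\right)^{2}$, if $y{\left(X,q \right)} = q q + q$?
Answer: $676$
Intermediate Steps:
$y{\left(X,q \right)} = q + q^{2}$ ($y{\left(X,q \right)} = q^{2} + q = q + q^{2}$)
$f = -68$ ($f = -74 + 2 \left(1 + 2\right) = -74 + 2 \cdot 3 = -74 + 6 = -68$)
$\left(U + f\right)^{2} = \left(42 - 68\right)^{2} = \left(-26\right)^{2} = 676$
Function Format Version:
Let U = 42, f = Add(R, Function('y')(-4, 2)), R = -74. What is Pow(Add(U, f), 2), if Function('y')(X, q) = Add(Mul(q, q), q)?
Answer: 676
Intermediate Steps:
Function('y')(X, q) = Add(q, Pow(q, 2)) (Function('y')(X, q) = Add(Pow(q, 2), q) = Add(q, Pow(q, 2)))
f = -68 (f = Add(-74, Mul(2, Add(1, 2))) = Add(-74, Mul(2, 3)) = Add(-74, 6) = -68)
Pow(Add(U, f), 2) = Pow(Add(42, -68), 2) = Pow(-26, 2) = 676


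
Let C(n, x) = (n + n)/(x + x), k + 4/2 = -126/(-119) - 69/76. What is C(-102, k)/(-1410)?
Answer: -21964/561415 ≈ -0.039123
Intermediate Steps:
k = -2389/1292 (k = -2 + (-126/(-119) - 69/76) = -2 + (-126*(-1/119) - 69*1/76) = -2 + (18/17 - 69/76) = -2 + 195/1292 = -2389/1292 ≈ -1.8491)
C(n, x) = n/x (C(n, x) = (2*n)/((2*x)) = (2*n)*(1/(2*x)) = n/x)
C(-102, k)/(-1410) = -102/(-2389/1292)/(-1410) = -102*(-1292/2389)*(-1/1410) = (131784/2389)*(-1/1410) = -21964/561415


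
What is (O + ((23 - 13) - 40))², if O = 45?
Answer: 225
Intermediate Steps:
(O + ((23 - 13) - 40))² = (45 + ((23 - 13) - 40))² = (45 + (10 - 40))² = (45 - 30)² = 15² = 225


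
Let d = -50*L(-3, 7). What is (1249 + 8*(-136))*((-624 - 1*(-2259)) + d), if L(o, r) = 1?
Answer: 255185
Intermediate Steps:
d = -50 (d = -50*1 = -50)
(1249 + 8*(-136))*((-624 - 1*(-2259)) + d) = (1249 + 8*(-136))*((-624 - 1*(-2259)) - 50) = (1249 - 1088)*((-624 + 2259) - 50) = 161*(1635 - 50) = 161*1585 = 255185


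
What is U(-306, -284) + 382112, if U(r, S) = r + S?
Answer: 381522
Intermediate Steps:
U(r, S) = S + r
U(-306, -284) + 382112 = (-284 - 306) + 382112 = -590 + 382112 = 381522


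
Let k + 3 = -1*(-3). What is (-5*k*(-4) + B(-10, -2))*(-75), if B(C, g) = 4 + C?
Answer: 450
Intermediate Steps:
k = 0 (k = -3 - 1*(-3) = -3 + 3 = 0)
(-5*k*(-4) + B(-10, -2))*(-75) = (-5*0*(-4) + (4 - 10))*(-75) = (0*(-4) - 6)*(-75) = (0 - 6)*(-75) = -6*(-75) = 450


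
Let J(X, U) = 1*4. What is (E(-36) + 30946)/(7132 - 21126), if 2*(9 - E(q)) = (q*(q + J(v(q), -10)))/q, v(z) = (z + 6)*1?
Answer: -30971/13994 ≈ -2.2132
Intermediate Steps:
v(z) = 6 + z (v(z) = (6 + z)*1 = 6 + z)
J(X, U) = 4
E(q) = 7 - q/2 (E(q) = 9 - q*(q + 4)/(2*q) = 9 - q*(4 + q)/(2*q) = 9 - (4 + q)/2 = 9 + (-2 - q/2) = 7 - q/2)
(E(-36) + 30946)/(7132 - 21126) = ((7 - ½*(-36)) + 30946)/(7132 - 21126) = ((7 + 18) + 30946)/(-13994) = (25 + 30946)*(-1/13994) = 30971*(-1/13994) = -30971/13994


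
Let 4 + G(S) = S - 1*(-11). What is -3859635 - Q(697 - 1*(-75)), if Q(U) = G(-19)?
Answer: -3859623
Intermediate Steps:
G(S) = 7 + S (G(S) = -4 + (S - 1*(-11)) = -4 + (S + 11) = -4 + (11 + S) = 7 + S)
Q(U) = -12 (Q(U) = 7 - 19 = -12)
-3859635 - Q(697 - 1*(-75)) = -3859635 - 1*(-12) = -3859635 + 12 = -3859623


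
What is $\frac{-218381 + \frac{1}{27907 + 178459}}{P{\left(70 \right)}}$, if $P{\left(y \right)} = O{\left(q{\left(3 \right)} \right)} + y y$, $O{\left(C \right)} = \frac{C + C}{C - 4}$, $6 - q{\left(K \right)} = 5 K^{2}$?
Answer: $- \frac{1937855778135}{43497412748} \approx -44.551$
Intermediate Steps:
$q{\left(K \right)} = 6 - 5 K^{2}$
$O{\left(C \right)} = \frac{2 C}{-4 + C}$
$P{\left(y \right)} = \frac{78}{43} + y^{2}$ ($P{\left(y \right)} = \frac{2 \left(6 - 5 \cdot 3^{2}\right)}{-4 + \left(6 - 5 \cdot 3^{2}\right)} + y y = \frac{2 \left(6 - 45\right)}{-4 + \left(6 - 45\right)} + y^{2} = 2 \left(-39\right) \frac{1}{-4 - 39} + y^{2} = 2 \left(-39\right) \frac{1}{-43} + y^{2} = 2 \left(-39\right) \left(- \frac{1}{43}\right) + y^{2} = \frac{78}{43} + y^{2}$)
$\frac{-218381 + \frac{1}{27907 + 178459}}{P{\left(70 \right)}} = \frac{-218381 + \frac{1}{27907 + 178459}}{\frac{78}{43} + 70^{2}} = \frac{-218381 + \frac{1}{206366}}{\frac{78}{43} + 4900} = \frac{-218381 + \frac{1}{206366}}{\frac{210778}{43}} = \left(- \frac{45066413445}{206366}\right) \frac{43}{210778} = - \frac{1937855778135}{43497412748}$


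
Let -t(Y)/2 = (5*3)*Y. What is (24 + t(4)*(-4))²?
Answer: 254016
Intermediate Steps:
t(Y) = -30*Y (t(Y) = -2*5*3*Y = -30*Y)
(24 + t(4)*(-4))² = (24 - 30*4*(-4))² = (24 - 120*(-4))² = (24 + 480)² = 504² = 254016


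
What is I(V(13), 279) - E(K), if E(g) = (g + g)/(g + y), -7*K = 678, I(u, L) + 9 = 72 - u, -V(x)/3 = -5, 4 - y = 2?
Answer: 7629/166 ≈ 45.958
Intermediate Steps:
y = 2 (y = 4 - 1*2 = 4 - 2 = 2)
V(x) = 15 (V(x) = -3*(-5) = 15)
I(u, L) = 63 - u (I(u, L) = -9 + (72 - u) = 63 - u)
K = -678/7 (K = -1/7*678 = -678/7 ≈ -96.857)
E(g) = 2*g/(2 + g) (E(g) = (g + g)/(g + 2) = (2*g)/(2 + g) = 2*g/(2 + g))
I(V(13), 279) - E(K) = (63 - 1*15) - 2*(-678)/(7*(2 - 678/7)) = (63 - 15) - 2*(-678)/(7*(-664/7)) = 48 - 2*(-678)*(-7)/(7*664) = 48 - 1*339/166 = 48 - 339/166 = 7629/166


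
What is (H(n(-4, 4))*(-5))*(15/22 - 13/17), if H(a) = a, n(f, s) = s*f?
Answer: -1240/187 ≈ -6.6310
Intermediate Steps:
n(f, s) = f*s
(H(n(-4, 4))*(-5))*(15/22 - 13/17) = (-4*4*(-5))*(15/22 - 13/17) = (-16*(-5))*(15*(1/22) - 13*1/17) = 80*(15/22 - 13/17) = 80*(-31/374) = -1240/187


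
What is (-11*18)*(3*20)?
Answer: -11880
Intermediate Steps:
(-11*18)*(3*20) = -198*60 = -11880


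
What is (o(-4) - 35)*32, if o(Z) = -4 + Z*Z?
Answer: -736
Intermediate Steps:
o(Z) = -4 + Z²
(o(-4) - 35)*32 = ((-4 + (-4)²) - 35)*32 = ((-4 + 16) - 35)*32 = (12 - 35)*32 = -23*32 = -736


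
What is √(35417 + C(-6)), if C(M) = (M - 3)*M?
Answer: √35471 ≈ 188.34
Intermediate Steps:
C(M) = M*(-3 + M) (C(M) = (-3 + M)*M = M*(-3 + M))
√(35417 + C(-6)) = √(35417 - 6*(-3 - 6)) = √(35417 - 6*(-9)) = √(35417 + 54) = √35471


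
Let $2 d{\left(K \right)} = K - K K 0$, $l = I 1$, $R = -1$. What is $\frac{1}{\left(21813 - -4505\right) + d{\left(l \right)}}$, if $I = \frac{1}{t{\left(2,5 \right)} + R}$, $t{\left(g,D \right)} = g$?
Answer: $\frac{2}{52637} \approx 3.7996 \cdot 10^{-5}$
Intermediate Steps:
$I = 1$ ($I = \frac{1}{2 - 1} = 1^{-1} = 1$)
$l = 1$ ($l = 1 \cdot 1 = 1$)
$d{\left(K \right)} = \frac{K}{2}$ ($d{\left(K \right)} = \frac{K - K K 0}{2} = \frac{K - K^{2} \cdot 0}{2} = \frac{K - 0}{2} = \frac{K + 0}{2} = \frac{K}{2}$)
$\frac{1}{\left(21813 - -4505\right) + d{\left(l \right)}} = \frac{1}{\left(21813 - -4505\right) + \frac{1}{2} \cdot 1} = \frac{1}{\left(21813 + 4505\right) + \frac{1}{2}} = \frac{1}{26318 + \frac{1}{2}} = \frac{1}{\frac{52637}{2}} = \frac{2}{52637}$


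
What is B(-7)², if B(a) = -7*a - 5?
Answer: 1936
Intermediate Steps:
B(a) = -5 - 7*a
B(-7)² = (-5 - 7*(-7))² = (-5 + 49)² = 44² = 1936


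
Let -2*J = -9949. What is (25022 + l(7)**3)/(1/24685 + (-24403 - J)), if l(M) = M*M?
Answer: -7043667270/1450367173 ≈ -4.8565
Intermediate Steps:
J = 9949/2 (J = -1/2*(-9949) = 9949/2 ≈ 4974.5)
l(M) = M**2
(25022 + l(7)**3)/(1/24685 + (-24403 - J)) = (25022 + (7**2)**3)/(1/24685 + (-24403 - 1*9949/2)) = (25022 + 49**3)/(1/24685 + (-24403 - 9949/2)) = (25022 + 117649)/(1/24685 - 58755/2) = 142671/(-1450367173/49370) = 142671*(-49370/1450367173) = -7043667270/1450367173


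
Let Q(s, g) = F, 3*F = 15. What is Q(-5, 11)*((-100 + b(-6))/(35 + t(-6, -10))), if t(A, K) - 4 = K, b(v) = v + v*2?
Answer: -590/29 ≈ -20.345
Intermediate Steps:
b(v) = 3*v (b(v) = v + 2*v = 3*v)
t(A, K) = 4 + K
F = 5 (F = (1/3)*15 = 5)
Q(s, g) = 5
Q(-5, 11)*((-100 + b(-6))/(35 + t(-6, -10))) = 5*((-100 + 3*(-6))/(35 + (4 - 10))) = 5*((-100 - 18)/(35 - 6)) = 5*(-118/29) = -590/29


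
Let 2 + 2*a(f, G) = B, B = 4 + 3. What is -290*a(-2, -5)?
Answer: -725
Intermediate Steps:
B = 7
a(f, G) = 5/2 (a(f, G) = -1 + (½)*7 = -1 + 7/2 = 5/2)
-290*a(-2, -5) = -290*5/2 = -725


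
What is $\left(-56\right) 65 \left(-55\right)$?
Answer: $200200$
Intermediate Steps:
$\left(-56\right) 65 \left(-55\right) = \left(-3640\right) \left(-55\right) = 200200$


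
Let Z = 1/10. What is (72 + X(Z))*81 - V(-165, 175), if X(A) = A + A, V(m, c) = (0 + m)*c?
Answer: 173616/5 ≈ 34723.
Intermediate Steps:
V(m, c) = c*m (V(m, c) = m*c = c*m)
Z = 1/10 ≈ 0.10000
X(A) = 2*A
(72 + X(Z))*81 - V(-165, 175) = (72 + 2*(1/10))*81 - 175*(-165) = (72 + 1/5)*81 - 1*(-28875) = (361/5)*81 + 28875 = 29241/5 + 28875 = 173616/5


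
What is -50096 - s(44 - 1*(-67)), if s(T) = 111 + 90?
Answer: -50297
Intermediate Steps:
s(T) = 201
-50096 - s(44 - 1*(-67)) = -50096 - 1*201 = -50096 - 201 = -50297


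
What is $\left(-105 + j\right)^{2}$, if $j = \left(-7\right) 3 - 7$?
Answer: $17689$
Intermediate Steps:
$j = -28$ ($j = -21 - 7 = -28$)
$\left(-105 + j\right)^{2} = \left(-105 - 28\right)^{2} = \left(-133\right)^{2} = 17689$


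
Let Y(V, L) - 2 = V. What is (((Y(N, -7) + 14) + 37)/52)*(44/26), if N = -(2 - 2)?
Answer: 583/338 ≈ 1.7249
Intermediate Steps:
N = 0 (N = -1*0 = 0)
Y(V, L) = 2 + V
(((Y(N, -7) + 14) + 37)/52)*(44/26) = ((((2 + 0) + 14) + 37)/52)*(44/26) = (((2 + 14) + 37)*(1/52))*(44*(1/26)) = ((16 + 37)*(1/52))*(22/13) = (53*(1/52))*(22/13) = (53/52)*(22/13) = 583/338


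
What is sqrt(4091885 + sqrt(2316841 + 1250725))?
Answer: sqrt(4091885 + sqrt(3567566)) ≈ 2023.3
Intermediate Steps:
sqrt(4091885 + sqrt(2316841 + 1250725)) = sqrt(4091885 + sqrt(3567566))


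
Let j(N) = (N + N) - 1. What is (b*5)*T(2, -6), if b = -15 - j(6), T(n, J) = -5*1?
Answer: 650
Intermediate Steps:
j(N) = -1 + 2*N (j(N) = 2*N - 1 = -1 + 2*N)
T(n, J) = -5
b = -26 (b = -15 - (-1 + 2*6) = -15 - (-1 + 12) = -15 - 1*11 = -15 - 11 = -26)
(b*5)*T(2, -6) = -26*5*(-5) = -130*(-5) = 650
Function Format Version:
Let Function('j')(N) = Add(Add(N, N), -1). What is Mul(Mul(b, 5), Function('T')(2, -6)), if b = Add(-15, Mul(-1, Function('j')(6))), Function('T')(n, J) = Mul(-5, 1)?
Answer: 650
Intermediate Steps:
Function('j')(N) = Add(-1, Mul(2, N)) (Function('j')(N) = Add(Mul(2, N), -1) = Add(-1, Mul(2, N)))
Function('T')(n, J) = -5
b = -26 (b = Add(-15, Mul(-1, Add(-1, Mul(2, 6)))) = Add(-15, Mul(-1, Add(-1, 12))) = Add(-15, Mul(-1, 11)) = Add(-15, -11) = -26)
Mul(Mul(b, 5), Function('T')(2, -6)) = Mul(Mul(-26, 5), -5) = Mul(-130, -5) = 650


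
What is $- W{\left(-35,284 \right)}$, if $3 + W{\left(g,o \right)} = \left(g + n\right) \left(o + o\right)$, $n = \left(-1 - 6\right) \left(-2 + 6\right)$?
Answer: $35787$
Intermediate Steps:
$n = -28$ ($n = \left(-7\right) 4 = -28$)
$W{\left(g,o \right)} = -3 + 2 o \left(-28 + g\right)$ ($W{\left(g,o \right)} = -3 + \left(g - 28\right) \left(o + o\right) = -3 + \left(-28 + g\right) 2 o = -3 + 2 o \left(-28 + g\right)$)
$- W{\left(-35,284 \right)} = - (-3 - 15904 + 2 \left(-35\right) 284) = - (-3 - 15904 - 19880) = \left(-1\right) \left(-35787\right) = 35787$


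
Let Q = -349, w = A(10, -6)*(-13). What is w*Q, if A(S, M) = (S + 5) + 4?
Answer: 86203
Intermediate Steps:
A(S, M) = 9 + S (A(S, M) = (5 + S) + 4 = 9 + S)
w = -247 (w = (9 + 10)*(-13) = 19*(-13) = -247)
w*Q = -247*(-349) = 86203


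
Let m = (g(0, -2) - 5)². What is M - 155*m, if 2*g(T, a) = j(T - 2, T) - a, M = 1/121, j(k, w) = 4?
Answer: -75019/121 ≈ -619.99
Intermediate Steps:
M = 1/121 ≈ 0.0082645
g(T, a) = 2 - a/2 (g(T, a) = (4 - a)/2 = 2 - a/2)
m = 4 (m = ((2 - ½*(-2)) - 5)² = ((2 + 1) - 5)² = (3 - 5)² = (-2)² = 4)
M - 155*m = 1/121 - 155*4 = 1/121 - 620 = -75019/121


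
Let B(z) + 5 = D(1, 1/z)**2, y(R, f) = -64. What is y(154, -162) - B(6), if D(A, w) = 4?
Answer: -75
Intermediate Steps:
B(z) = 11 (B(z) = -5 + 4**2 = -5 + 16 = 11)
y(154, -162) - B(6) = -64 - 1*11 = -64 - 11 = -75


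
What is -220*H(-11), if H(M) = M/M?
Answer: -220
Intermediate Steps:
H(M) = 1
-220*H(-11) = -220*1 = -220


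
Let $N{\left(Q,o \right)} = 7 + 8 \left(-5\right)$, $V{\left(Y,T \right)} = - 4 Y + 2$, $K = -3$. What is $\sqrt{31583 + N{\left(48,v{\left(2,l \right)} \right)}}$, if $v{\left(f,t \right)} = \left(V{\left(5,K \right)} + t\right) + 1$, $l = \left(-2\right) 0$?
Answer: $5 \sqrt{1262} \approx 177.62$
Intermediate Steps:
$l = 0$
$V{\left(Y,T \right)} = 2 - 4 Y$
$v{\left(f,t \right)} = -17 + t$ ($v{\left(f,t \right)} = \left(\left(2 - 20\right) + t\right) + 1 = \left(-18 + t\right) + 1 = -17 + t$)
$N{\left(Q,o \right)} = -33$ ($N{\left(Q,o \right)} = 7 - 40 = -33$)
$\sqrt{31583 + N{\left(48,v{\left(2,l \right)} \right)}} = \sqrt{31583 - 33} = \sqrt{31550} = 5 \sqrt{1262}$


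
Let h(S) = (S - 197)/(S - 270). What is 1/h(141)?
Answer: 129/56 ≈ 2.3036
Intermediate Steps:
h(S) = (-197 + S)/(-270 + S)
1/h(141) = 1/((-197 + 141)/(-270 + 141)) = 1/(-56/(-129)) = 1/(-1/129*(-56)) = 1/(56/129) = 129/56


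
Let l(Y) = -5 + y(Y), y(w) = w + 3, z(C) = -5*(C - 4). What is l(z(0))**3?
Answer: 5832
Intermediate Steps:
z(C) = 20 - 5*C (z(C) = -5*(-4 + C) = 20 - 5*C)
y(w) = 3 + w
l(Y) = -2 + Y (l(Y) = -5 + (3 + Y) = -2 + Y)
l(z(0))**3 = (-2 + (20 - 5*0))**3 = (-2 + (20 + 0))**3 = (-2 + 20)**3 = 18**3 = 5832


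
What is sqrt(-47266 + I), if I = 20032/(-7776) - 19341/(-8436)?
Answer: I*sqrt(68116076538423)/37962 ≈ 217.41*I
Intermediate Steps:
I = -193691/683316 (I = 20032*(-1/7776) - 19341*(-1/8436) = -626/243 + 6447/2812 = -193691/683316 ≈ -0.28346)
sqrt(-47266 + I) = sqrt(-47266 - 193691/683316) = sqrt(-32297807747/683316) = I*sqrt(68116076538423)/37962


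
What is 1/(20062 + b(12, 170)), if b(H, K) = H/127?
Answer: 127/2547886 ≈ 4.9845e-5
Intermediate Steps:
b(H, K) = H/127 (b(H, K) = H*(1/127) = H/127)
1/(20062 + b(12, 170)) = 1/(20062 + (1/127)*12) = 1/(20062 + 12/127) = 1/(2547886/127) = 127/2547886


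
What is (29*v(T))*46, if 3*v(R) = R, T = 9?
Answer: 4002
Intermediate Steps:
v(R) = R/3
(29*v(T))*46 = (29*((⅓)*9))*46 = (29*3)*46 = 87*46 = 4002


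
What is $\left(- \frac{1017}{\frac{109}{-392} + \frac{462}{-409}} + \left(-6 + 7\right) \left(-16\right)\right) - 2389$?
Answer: $- \frac{379718849}{225685} \approx -1682.5$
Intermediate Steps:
$\left(- \frac{1017}{\frac{109}{-392} + \frac{462}{-409}} + \left(-6 + 7\right) \left(-16\right)\right) - 2389 = \left(- \frac{1017}{109 \left(- \frac{1}{392}\right) + 462 \left(- \frac{1}{409}\right)} + 1 \left(-16\right)\right) - 2389 = \left(- \frac{1017}{- \frac{109}{392} - \frac{462}{409}} - 16\right) - 2389 = \left(- \frac{1017}{- \frac{225685}{160328}} - 16\right) - 2389 = \left(\left(-1017\right) \left(- \frac{160328}{225685}\right) - 16\right) - 2389 = \left(\frac{163053576}{225685} - 16\right) - 2389 = \frac{159442616}{225685} - 2389 = - \frac{379718849}{225685}$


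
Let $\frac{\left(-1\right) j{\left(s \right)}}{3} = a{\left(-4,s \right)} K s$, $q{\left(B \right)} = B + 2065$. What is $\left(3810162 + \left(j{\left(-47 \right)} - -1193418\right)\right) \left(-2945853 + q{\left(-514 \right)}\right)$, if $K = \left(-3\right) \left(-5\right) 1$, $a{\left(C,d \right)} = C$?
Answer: $-14707141806240$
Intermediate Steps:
$K = 15$ ($K = 15 \cdot 1 = 15$)
$q{\left(B \right)} = 2065 + B$
$j{\left(s \right)} = 180 s$ ($j{\left(s \right)} = - 3 \left(-4\right) 15 s = - 3 \left(- 60 s\right) = 180 s$)
$\left(3810162 + \left(j{\left(-47 \right)} - -1193418\right)\right) \left(-2945853 + q{\left(-514 \right)}\right) = \left(3810162 + \left(180 \left(-47\right) - -1193418\right)\right) \left(-2945853 + \left(2065 - 514\right)\right) = \left(3810162 + \left(-8460 + 1193418\right)\right) \left(-2945853 + 1551\right) = \left(3810162 + 1184958\right) \left(-2944302\right) = 4995120 \left(-2944302\right) = -14707141806240$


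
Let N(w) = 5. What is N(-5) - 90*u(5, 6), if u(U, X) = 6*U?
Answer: -2695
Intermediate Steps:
N(-5) - 90*u(5, 6) = 5 - 540*5 = 5 - 90*30 = 5 - 2700 = -2695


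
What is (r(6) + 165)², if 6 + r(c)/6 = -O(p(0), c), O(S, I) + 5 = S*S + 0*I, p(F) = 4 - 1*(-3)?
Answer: 18225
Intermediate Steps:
p(F) = 7 (p(F) = 4 + 3 = 7)
O(S, I) = -5 + S² (O(S, I) = -5 + (S*S + 0*I) = -5 + (S² + 0) = -5 + S²)
r(c) = -300 (r(c) = -36 + 6*(-(-5 + 7²)) = -36 + 6*(-(-5 + 49)) = -36 + 6*(-1*44) = -36 + 6*(-44) = -36 - 264 = -300)
(r(6) + 165)² = (-300 + 165)² = (-135)² = 18225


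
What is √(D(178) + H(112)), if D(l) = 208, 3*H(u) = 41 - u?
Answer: √1659/3 ≈ 13.577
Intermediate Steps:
H(u) = 41/3 - u/3 (H(u) = (41 - u)/3 = 41/3 - u/3)
√(D(178) + H(112)) = √(208 + (41/3 - ⅓*112)) = √(208 + (41/3 - 112/3)) = √(208 - 71/3) = √(553/3) = √1659/3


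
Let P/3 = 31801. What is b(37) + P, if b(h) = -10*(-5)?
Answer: 95453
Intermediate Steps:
P = 95403 (P = 3*31801 = 95403)
b(h) = 50
b(37) + P = 50 + 95403 = 95453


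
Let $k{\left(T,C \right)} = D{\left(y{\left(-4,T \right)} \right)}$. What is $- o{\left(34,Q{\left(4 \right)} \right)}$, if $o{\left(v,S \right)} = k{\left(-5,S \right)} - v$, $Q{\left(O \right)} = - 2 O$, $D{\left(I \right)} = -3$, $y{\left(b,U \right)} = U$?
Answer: $37$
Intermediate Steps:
$k{\left(T,C \right)} = -3$
$o{\left(v,S \right)} = -3 - v$
$- o{\left(34,Q{\left(4 \right)} \right)} = - (-3 - 34) = \left(-1\right) \left(-37\right) = 37$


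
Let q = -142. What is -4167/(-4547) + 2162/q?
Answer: -4619450/322837 ≈ -14.309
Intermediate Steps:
-4167/(-4547) + 2162/q = -4167/(-4547) + 2162/(-142) = -4167*(-1/4547) + 2162*(-1/142) = 4167/4547 - 1081/71 = -4619450/322837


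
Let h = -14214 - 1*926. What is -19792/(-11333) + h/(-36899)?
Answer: 901886628/418176367 ≈ 2.1567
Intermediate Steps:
h = -15140 (h = -14214 - 926 = -15140)
-19792/(-11333) + h/(-36899) = -19792/(-11333) - 15140/(-36899) = -19792*(-1/11333) - 15140*(-1/36899) = 19792/11333 + 15140/36899 = 901886628/418176367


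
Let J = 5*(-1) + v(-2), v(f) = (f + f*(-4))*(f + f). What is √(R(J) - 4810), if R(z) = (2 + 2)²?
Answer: I*√4794 ≈ 69.239*I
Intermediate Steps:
v(f) = -6*f² (v(f) = (f - 4*f)*(2*f) = (-3*f)*(2*f) = -6*f²)
J = -29 (J = 5*(-1) - 6*(-2)² = -5 - 6*4 = -5 - 24 = -29)
R(z) = 16 (R(z) = 4² = 16)
√(R(J) - 4810) = √(16 - 4810) = √(-4794) = I*√4794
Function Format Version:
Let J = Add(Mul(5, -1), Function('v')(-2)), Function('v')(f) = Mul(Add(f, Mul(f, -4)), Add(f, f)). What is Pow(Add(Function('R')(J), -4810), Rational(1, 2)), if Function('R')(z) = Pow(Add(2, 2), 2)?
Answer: Mul(I, Pow(4794, Rational(1, 2))) ≈ Mul(69.239, I)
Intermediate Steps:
Function('v')(f) = Mul(-6, Pow(f, 2)) (Function('v')(f) = Mul(Add(f, Mul(-4, f)), Mul(2, f)) = Mul(Mul(-3, f), Mul(2, f)) = Mul(-6, Pow(f, 2)))
J = -29 (J = Add(Mul(5, -1), Mul(-6, Pow(-2, 2))) = Add(-5, Mul(-6, 4)) = Add(-5, -24) = -29)
Function('R')(z) = 16 (Function('R')(z) = Pow(4, 2) = 16)
Pow(Add(Function('R')(J), -4810), Rational(1, 2)) = Pow(Add(16, -4810), Rational(1, 2)) = Pow(-4794, Rational(1, 2)) = Mul(I, Pow(4794, Rational(1, 2)))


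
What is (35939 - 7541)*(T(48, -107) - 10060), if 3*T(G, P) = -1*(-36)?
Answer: -285343104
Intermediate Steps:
T(G, P) = 12 (T(G, P) = (-1*(-36))/3 = (⅓)*36 = 12)
(35939 - 7541)*(T(48, -107) - 10060) = (35939 - 7541)*(12 - 10060) = 28398*(-10048) = -285343104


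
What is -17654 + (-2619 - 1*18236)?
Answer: -38509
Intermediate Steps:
-17654 + (-2619 - 1*18236) = -17654 + (-2619 - 18236) = -17654 - 20855 = -38509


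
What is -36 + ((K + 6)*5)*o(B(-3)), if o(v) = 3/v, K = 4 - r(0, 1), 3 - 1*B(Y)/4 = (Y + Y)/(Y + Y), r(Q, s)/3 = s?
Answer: -183/8 ≈ -22.875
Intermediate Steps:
r(Q, s) = 3*s
B(Y) = 8 (B(Y) = 12 - 4*(Y + Y)/(Y + Y) = 12 - 4*2*Y/(2*Y) = 12 - 4*2*Y*1/(2*Y) = 12 - 4*1 = 12 - 4 = 8)
K = 1 (K = 4 - 3 = 1)
-36 + ((K + 6)*5)*o(B(-3)) = -36 + ((1 + 6)*5)*(3/8) = -36 + (7*5)*(3*(⅛)) = -36 + 35*(3/8) = -36 + 105/8 = -183/8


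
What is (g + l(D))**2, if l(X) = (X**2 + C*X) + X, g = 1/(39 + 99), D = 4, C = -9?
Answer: 4870849/19044 ≈ 255.77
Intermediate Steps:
g = 1/138 ≈ 0.0072464
l(X) = X**2 - 8*X (l(X) = (X**2 - 9*X) + X = X**2 - 8*X)
(g + l(D))**2 = (1/138 + 4*(-8 + 4))**2 = (1/138 + 4*(-4))**2 = (1/138 - 16)**2 = (-2207/138)**2 = 4870849/19044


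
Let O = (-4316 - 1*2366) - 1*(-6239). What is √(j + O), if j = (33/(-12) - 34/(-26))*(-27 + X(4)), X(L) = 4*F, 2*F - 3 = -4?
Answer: I*√271193/26 ≈ 20.029*I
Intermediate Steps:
F = -½ (F = 3/2 + (½)*(-4) = 3/2 - 2 = -½ ≈ -0.50000)
X(L) = -2 (X(L) = 4*(-½) = -2)
j = 2175/52 (j = (33/(-12) - 34/(-26))*(-27 - 2) = (33*(-1/12) - 34*(-1/26))*(-29) = (-11/4 + 17/13)*(-29) = -75/52*(-29) = 2175/52 ≈ 41.827)
O = -443 (O = (-4316 - 2366) + 6239 = -6682 + 6239 = -443)
√(j + O) = √(2175/52 - 443) = √(-20861/52) = I*√271193/26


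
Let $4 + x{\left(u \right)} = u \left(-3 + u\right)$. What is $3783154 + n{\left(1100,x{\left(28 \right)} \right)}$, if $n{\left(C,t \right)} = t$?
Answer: $3783850$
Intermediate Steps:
$x{\left(u \right)} = -4 + u \left(-3 + u\right)$
$3783154 + n{\left(1100,x{\left(28 \right)} \right)} = 3783154 - \left(88 - 784\right) = 3783154 - -696 = 3783154 + 696 = 3783850$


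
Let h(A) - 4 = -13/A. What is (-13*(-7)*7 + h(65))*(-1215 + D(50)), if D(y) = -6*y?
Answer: -970812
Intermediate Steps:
h(A) = 4 - 13/A
(-13*(-7)*7 + h(65))*(-1215 + D(50)) = (-13*(-7)*7 + (4 - 13/65))*(-1215 - 6*50) = (91*7 + (4 - 13*1/65))*(-1215 - 300) = (637 + (4 - ⅕))*(-1515) = (637 + 19/5)*(-1515) = (3204/5)*(-1515) = -970812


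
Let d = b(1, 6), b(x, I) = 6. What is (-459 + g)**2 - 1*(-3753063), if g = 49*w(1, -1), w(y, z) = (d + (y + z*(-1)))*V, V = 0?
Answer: 3963744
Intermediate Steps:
d = 6
w(y, z) = 0 (w(y, z) = (6 + (y + z*(-1)))*0 = (6 + (y - z))*0 = (6 + y - z)*0 = 0)
g = 0 (g = 49*0 = 0)
(-459 + g)**2 - 1*(-3753063) = (-459 + 0)**2 - 1*(-3753063) = (-459)**2 + 3753063 = 210681 + 3753063 = 3963744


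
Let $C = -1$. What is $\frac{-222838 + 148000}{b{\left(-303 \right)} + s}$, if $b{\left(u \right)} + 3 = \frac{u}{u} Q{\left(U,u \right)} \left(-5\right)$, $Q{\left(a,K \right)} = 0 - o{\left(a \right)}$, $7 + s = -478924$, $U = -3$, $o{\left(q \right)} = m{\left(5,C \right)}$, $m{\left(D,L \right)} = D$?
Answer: $\frac{74838}{478909} \approx 0.15627$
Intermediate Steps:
$o{\left(q \right)} = 5$
$s = -478931$ ($s = -7 - 478924 = -478931$)
$Q{\left(a,K \right)} = -5$ ($Q{\left(a,K \right)} = 0 - 5 = -5$)
$b{\left(u \right)} = 22$ ($b{\left(u \right)} = -3 + \frac{u}{u} \left(-5\right) \left(-5\right) = -3 + 1 \left(-5\right) \left(-5\right) = -3 - -25 = -3 + 25 = 22$)
$\frac{-222838 + 148000}{b{\left(-303 \right)} + s} = \frac{-222838 + 148000}{22 - 478931} = - \frac{74838}{-478909} = \left(-74838\right) \left(- \frac{1}{478909}\right) = \frac{74838}{478909}$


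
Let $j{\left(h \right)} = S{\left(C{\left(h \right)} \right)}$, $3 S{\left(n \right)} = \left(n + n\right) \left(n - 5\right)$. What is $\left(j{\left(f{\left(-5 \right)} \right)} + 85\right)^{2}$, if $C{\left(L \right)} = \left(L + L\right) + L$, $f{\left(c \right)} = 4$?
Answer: $19881$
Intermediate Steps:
$C{\left(L \right)} = 3 L$ ($C{\left(L \right)} = 2 L + L = 3 L$)
$S{\left(n \right)} = \frac{2 n \left(-5 + n\right)}{3}$ ($S{\left(n \right)} = \frac{\left(n + n\right) \left(n - 5\right)}{3} = \frac{2 n \left(n - 5\right)}{3} = \frac{2 n \left(-5 + n\right)}{3}$)
$j{\left(h \right)} = 2 h \left(-5 + 3 h\right)$ ($j{\left(h \right)} = \frac{2 \cdot 3 h \left(-5 + 3 h\right)}{3} = 2 h \left(-5 + 3 h\right)$)
$\left(j{\left(f{\left(-5 \right)} \right)} + 85\right)^{2} = \left(2 \cdot 4 \left(-5 + 3 \cdot 4\right) + 85\right)^{2} = \left(2 \cdot 4 \left(-5 + 12\right) + 85\right)^{2} = \left(2 \cdot 4 \cdot 7 + 85\right)^{2} = \left(56 + 85\right)^{2} = 141^{2} = 19881$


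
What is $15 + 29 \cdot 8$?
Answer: $247$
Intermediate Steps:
$15 + 29 \cdot 8 = 15 + 232 = 247$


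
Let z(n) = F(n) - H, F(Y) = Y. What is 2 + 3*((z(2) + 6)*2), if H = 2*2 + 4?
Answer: 2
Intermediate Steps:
H = 8 (H = 4 + 4 = 8)
z(n) = -8 + n (z(n) = n - 1*8 = n - 8 = -8 + n)
2 + 3*((z(2) + 6)*2) = 2 + 3*(((-8 + 2) + 6)*2) = 2 + 3*((-6 + 6)*2) = 2 + 3*(0*2) = 2 + 3*0 = 2 + 0 = 2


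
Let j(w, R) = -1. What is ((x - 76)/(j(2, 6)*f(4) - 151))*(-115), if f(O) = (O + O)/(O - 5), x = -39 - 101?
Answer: -24840/143 ≈ -173.71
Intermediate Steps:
x = -140
f(O) = 2*O/(-5 + O) (f(O) = (2*O)/(-5 + O) = 2*O/(-5 + O))
((x - 76)/(j(2, 6)*f(4) - 151))*(-115) = ((-140 - 76)/(-2*4/(-5 + 4) - 151))*(-115) = -216/(-2*4/(-1) - 151)*(-115) = -216/(-2*4*(-1) - 151)*(-115) = -216/(-1*(-8) - 151)*(-115) = -216/(8 - 151)*(-115) = -216/(-143)*(-115) = -216*(-1/143)*(-115) = (216/143)*(-115) = -24840/143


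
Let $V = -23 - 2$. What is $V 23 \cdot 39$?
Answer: $-22425$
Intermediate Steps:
$V = -25$
$V 23 \cdot 39 = \left(-25\right) 23 \cdot 39 = \left(-575\right) 39 = -22425$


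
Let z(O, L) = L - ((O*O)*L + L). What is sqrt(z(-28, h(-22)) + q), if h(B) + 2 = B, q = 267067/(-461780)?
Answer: sqrt(1003053743003785)/230890 ≈ 137.17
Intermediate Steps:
q = -267067/461780 (q = 267067*(-1/461780) = -267067/461780 ≈ -0.57834)
h(B) = -2 + B
z(O, L) = -L*O**2 (z(O, L) = L - (O**2*L + L) = L - (L*O**2 + L) = L - (L + L*O**2) = L + (-L - L*O**2) = -L*O**2)
sqrt(z(-28, h(-22)) + q) = sqrt(-1*(-2 - 22)*(-28)**2 - 267067/461780) = sqrt(-1*(-24)*784 - 267067/461780) = sqrt(18816 - 267067/461780) = sqrt(8688585413/461780) = sqrt(1003053743003785)/230890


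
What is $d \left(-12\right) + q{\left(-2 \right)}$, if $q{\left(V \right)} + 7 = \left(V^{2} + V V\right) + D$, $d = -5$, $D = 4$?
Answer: $65$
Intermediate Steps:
$q{\left(V \right)} = -3 + 2 V^{2}$ ($q{\left(V \right)} = -7 + \left(\left(V^{2} + V V\right) + 4\right) = -7 + \left(\left(V^{2} + V^{2}\right) + 4\right) = -7 + \left(2 V^{2} + 4\right) = -7 + \left(4 + 2 V^{2}\right) = -3 + 2 V^{2}$)
$d \left(-12\right) + q{\left(-2 \right)} = \left(-5\right) \left(-12\right) - \left(3 - 2 \left(-2\right)^{2}\right) = 60 + \left(-3 + 2 \cdot 4\right) = 60 + \left(-3 + 8\right) = 60 + 5 = 65$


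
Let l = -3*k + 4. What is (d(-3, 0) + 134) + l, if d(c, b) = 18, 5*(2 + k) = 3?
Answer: 801/5 ≈ 160.20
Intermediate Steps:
k = -7/5 (k = -2 + (⅕)*3 = -2 + ⅗ = -7/5 ≈ -1.4000)
l = 41/5 (l = -3*(-7/5) + 4 = 21/5 + 4 = 41/5 ≈ 8.2000)
(d(-3, 0) + 134) + l = (18 + 134) + 41/5 = 152 + 41/5 = 801/5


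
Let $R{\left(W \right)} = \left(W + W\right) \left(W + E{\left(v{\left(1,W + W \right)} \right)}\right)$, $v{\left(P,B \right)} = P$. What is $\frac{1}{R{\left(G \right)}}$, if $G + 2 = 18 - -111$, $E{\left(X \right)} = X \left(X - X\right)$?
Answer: $\frac{1}{32258} \approx 3.1 \cdot 10^{-5}$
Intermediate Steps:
$E{\left(X \right)} = 0$ ($E{\left(X \right)} = X 0 = 0$)
$G = 127$ ($G = -2 + \left(18 - -111\right) = -2 + \left(18 + 111\right) = -2 + 129 = 127$)
$R{\left(W \right)} = 2 W^{2}$ ($R{\left(W \right)} = \left(W + W\right) \left(W + 0\right) = 2 W W = 2 W^{2}$)
$\frac{1}{R{\left(G \right)}} = \frac{1}{2 \cdot 127^{2}} = \frac{1}{2 \cdot 16129} = \frac{1}{32258}$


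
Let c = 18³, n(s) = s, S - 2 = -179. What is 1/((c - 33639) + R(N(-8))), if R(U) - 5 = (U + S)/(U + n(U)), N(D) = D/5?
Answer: -16/443939 ≈ -3.6041e-5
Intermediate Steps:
S = -177 (S = 2 - 179 = -177)
N(D) = D/5 (N(D) = D*(⅕) = D/5)
R(U) = 5 + (-177 + U)/(2*U) (R(U) = 5 + (U - 177)/(U + U) = 5 + (-177 + U)/((2*U)) = 5 + (-177 + U)*(1/(2*U)) = 5 + (-177 + U)/(2*U))
c = 5832
1/((c - 33639) + R(N(-8))) = 1/((5832 - 33639) + (-177 + 11*((⅕)*(-8)))/(2*(((⅕)*(-8))))) = 1/(-27807 + (-177 + 11*(-8/5))/(2*(-8/5))) = 1/(-27807 + (½)*(-5/8)*(-177 - 88/5)) = 1/(-27807 + (½)*(-5/8)*(-973/5)) = 1/(-27807 + 973/16) = 1/(-443939/16) = -16/443939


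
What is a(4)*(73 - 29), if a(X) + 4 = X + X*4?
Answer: 704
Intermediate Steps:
a(X) = -4 + 5*X (a(X) = -4 + (X + X*4) = -4 + (X + 4*X) = -4 + 5*X)
a(4)*(73 - 29) = (-4 + 5*4)*(73 - 29) = (-4 + 20)*44 = 16*44 = 704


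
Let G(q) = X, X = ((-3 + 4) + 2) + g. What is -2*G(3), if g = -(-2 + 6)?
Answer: 2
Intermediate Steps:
g = -4 (g = -1*4 = -4)
X = -1 (X = ((-3 + 4) + 2) - 4 = (1 + 2) - 4 = 3 - 4 = -1)
G(q) = -1
-2*G(3) = -2*(-1) = 2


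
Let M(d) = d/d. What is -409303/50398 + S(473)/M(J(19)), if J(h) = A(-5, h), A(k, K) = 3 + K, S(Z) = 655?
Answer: 32601387/50398 ≈ 646.88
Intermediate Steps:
J(h) = 3 + h
M(d) = 1
-409303/50398 + S(473)/M(J(19)) = -409303/50398 + 655/1 = -409303*1/50398 + 655*1 = -409303/50398 + 655 = 32601387/50398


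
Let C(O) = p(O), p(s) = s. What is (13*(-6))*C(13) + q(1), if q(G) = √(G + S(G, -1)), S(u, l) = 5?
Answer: -1014 + √6 ≈ -1011.6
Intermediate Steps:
C(O) = O
q(G) = √(5 + G) (q(G) = √(G + 5) = √(5 + G))
(13*(-6))*C(13) + q(1) = (13*(-6))*13 + √(5 + 1) = -78*13 + √6 = -1014 + √6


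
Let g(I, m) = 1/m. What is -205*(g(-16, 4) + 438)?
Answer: -359365/4 ≈ -89841.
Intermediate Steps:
-205*(g(-16, 4) + 438) = -205*(1/4 + 438) = -205*(¼ + 438) = -205*1753/4 = -359365/4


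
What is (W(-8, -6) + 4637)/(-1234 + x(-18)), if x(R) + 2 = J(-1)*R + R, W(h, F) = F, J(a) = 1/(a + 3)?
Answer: -11/3 ≈ -3.6667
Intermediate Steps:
J(a) = 1/(3 + a)
x(R) = -2 + 3*R/2 (x(R) = -2 + (R/(3 - 1) + R) = -2 + (R/2 + R) = -2 + 3*R/2)
(W(-8, -6) + 4637)/(-1234 + x(-18)) = (-6 + 4637)/(-1234 + (-2 + (3/2)*(-18))) = 4631/(-1234 + (-2 - 27)) = 4631/(-1234 - 29) = 4631/(-1263) = 4631*(-1/1263) = -11/3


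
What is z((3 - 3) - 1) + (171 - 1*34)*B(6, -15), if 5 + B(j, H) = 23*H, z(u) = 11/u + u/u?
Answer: -47960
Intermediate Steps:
z(u) = 1 + 11/u (z(u) = 11/u + 1 = 1 + 11/u)
B(j, H) = -5 + 23*H
z((3 - 3) - 1) + (171 - 1*34)*B(6, -15) = (11 + ((3 - 3) - 1))/((3 - 3) - 1) + (171 - 1*34)*(-5 + 23*(-15)) = (11 + (0 - 1))/(0 - 1) + (171 - 34)*(-5 - 345) = (11 - 1)/(-1) + 137*(-350) = -1*10 - 47950 = -10 - 47950 = -47960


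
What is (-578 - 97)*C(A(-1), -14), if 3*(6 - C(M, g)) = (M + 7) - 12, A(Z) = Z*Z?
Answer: -4950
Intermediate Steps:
A(Z) = Z²
C(M, g) = 23/3 - M/3 (C(M, g) = 6 - ((M + 7) - 12)/3 = 6 - ((7 + M) - 12)/3 = 6 - (-5 + M)/3 = 6 + (5/3 - M/3) = 23/3 - M/3)
(-578 - 97)*C(A(-1), -14) = (-578 - 97)*(23/3 - ⅓*(-1)²) = -675*(23/3 - ⅓*1) = -675*(23/3 - ⅓) = -675*22/3 = -4950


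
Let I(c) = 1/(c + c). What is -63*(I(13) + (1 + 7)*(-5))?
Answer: 65457/26 ≈ 2517.6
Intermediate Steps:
I(c) = 1/(2*c)
-63*(I(13) + (1 + 7)*(-5)) = -63*((½)/13 + (1 + 7)*(-5)) = -63*((½)*(1/13) + 8*(-5)) = -63*(1/26 - 40) = -63*(-1039/26) = 65457/26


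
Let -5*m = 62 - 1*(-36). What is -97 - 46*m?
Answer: 4023/5 ≈ 804.60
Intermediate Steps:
m = -98/5 (m = -(62 - 1*(-36))/5 = -(62 + 36)/5 = -⅕*98 = -98/5 ≈ -19.600)
-97 - 46*m = -97 - 46*(-98/5) = -97 + 4508/5 = 4023/5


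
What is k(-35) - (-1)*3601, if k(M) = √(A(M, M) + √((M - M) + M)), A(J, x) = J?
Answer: 3601 + √(-35 + I*√35) ≈ 3601.5 + 5.937*I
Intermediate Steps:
k(M) = √(M + √M) (k(M) = √(M + √((M - M) + M)) = √(M + √(0 + M)) = √(M + √M))
k(-35) - (-1)*3601 = √(-35 + √(-35)) - (-1)*3601 = √(-35 + I*√35) - 1*(-3601) = √(-35 + I*√35) + 3601 = 3601 + √(-35 + I*√35)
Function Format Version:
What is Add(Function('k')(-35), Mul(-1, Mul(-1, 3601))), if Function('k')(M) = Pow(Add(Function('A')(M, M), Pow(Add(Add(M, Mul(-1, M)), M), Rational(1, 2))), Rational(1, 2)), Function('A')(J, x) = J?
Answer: Add(3601, Pow(Add(-35, Mul(I, Pow(35, Rational(1, 2)))), Rational(1, 2))) ≈ Add(3601.5, Mul(5.9370, I))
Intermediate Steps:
Function('k')(M) = Pow(Add(M, Pow(M, Rational(1, 2))), Rational(1, 2)) (Function('k')(M) = Pow(Add(M, Pow(Add(Add(M, Mul(-1, M)), M), Rational(1, 2))), Rational(1, 2)) = Pow(Add(M, Pow(Add(0, M), Rational(1, 2))), Rational(1, 2)) = Pow(Add(M, Pow(M, Rational(1, 2))), Rational(1, 2)))
Add(Function('k')(-35), Mul(-1, Mul(-1, 3601))) = Add(Pow(Add(-35, Pow(-35, Rational(1, 2))), Rational(1, 2)), Mul(-1, Mul(-1, 3601))) = Add(Pow(Add(-35, Mul(I, Pow(35, Rational(1, 2)))), Rational(1, 2)), Mul(-1, -3601)) = Add(Pow(Add(-35, Mul(I, Pow(35, Rational(1, 2)))), Rational(1, 2)), 3601) = Add(3601, Pow(Add(-35, Mul(I, Pow(35, Rational(1, 2)))), Rational(1, 2)))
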